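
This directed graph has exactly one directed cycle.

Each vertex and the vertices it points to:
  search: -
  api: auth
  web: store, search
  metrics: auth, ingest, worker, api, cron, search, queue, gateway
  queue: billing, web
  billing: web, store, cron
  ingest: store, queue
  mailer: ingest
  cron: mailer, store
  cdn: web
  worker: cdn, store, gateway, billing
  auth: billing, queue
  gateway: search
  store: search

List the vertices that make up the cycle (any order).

DFS with gray/black marking from cron:
cron gray
  mailer gray
    ingest gray
      store gray
        search gray
        search black
      store black
      queue gray
        billing gray
          web gray
            web→store: store black — skip
            web→search: search black — skip
          web black
          billing→store: store black — skip
          billing→cron: cron is gray → back edge
Back edge closes the cycle cron → mailer → ingest → queue → billing → cron; its vertices are {cron, queue, ingest, mailer, billing}.

cron, queue, ingest, mailer, billing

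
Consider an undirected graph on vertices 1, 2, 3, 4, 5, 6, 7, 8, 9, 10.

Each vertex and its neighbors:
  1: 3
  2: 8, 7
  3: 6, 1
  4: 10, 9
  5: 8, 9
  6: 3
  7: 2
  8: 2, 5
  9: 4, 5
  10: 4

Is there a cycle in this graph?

DFS, tracking each vertex's parent; an edge to a visited non-parent vertex closes a cycle.
Start from 7:
visit 7 (parent –)
  visit 2 (parent 7)
    visit 8 (parent 2)
      8–2: parent, skip
      visit 5 (parent 8)
        5–8: parent, skip
        visit 9 (parent 5)
          visit 4 (parent 9)
            visit 10 (parent 4)
              10–4: parent, skip
            4–9: parent, skip
          9–5: parent, skip
    2–7: parent, skip
visit 1 (parent –)
  visit 3 (parent 1)
    visit 6 (parent 3)
      6–3: parent, skip
    3–1: parent, skip
No non-parent visited neighbor found — the graph is a forest.

No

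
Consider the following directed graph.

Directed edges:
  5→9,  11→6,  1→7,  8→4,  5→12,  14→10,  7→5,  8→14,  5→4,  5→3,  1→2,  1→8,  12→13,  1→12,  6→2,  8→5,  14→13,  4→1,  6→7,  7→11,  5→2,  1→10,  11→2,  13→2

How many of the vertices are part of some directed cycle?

7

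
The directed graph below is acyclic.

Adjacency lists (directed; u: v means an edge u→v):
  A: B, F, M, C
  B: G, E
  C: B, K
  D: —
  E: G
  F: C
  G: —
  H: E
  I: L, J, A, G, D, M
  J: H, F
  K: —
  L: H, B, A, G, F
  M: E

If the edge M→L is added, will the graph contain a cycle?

Adding M→L creates a cycle iff L can already reach M.
Path from L: L → A → M.
So L → … → M → L is a cycle.

Yes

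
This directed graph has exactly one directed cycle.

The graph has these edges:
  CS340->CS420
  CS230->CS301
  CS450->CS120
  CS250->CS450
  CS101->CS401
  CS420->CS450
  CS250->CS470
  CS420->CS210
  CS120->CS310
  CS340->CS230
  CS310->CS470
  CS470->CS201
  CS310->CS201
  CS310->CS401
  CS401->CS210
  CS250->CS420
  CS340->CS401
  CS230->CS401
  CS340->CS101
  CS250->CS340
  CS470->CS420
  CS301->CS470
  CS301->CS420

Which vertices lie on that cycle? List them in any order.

CS120, CS310, CS420, CS450, CS470

DFS with gray/black marking from CS450:
CS450 gray
  CS120 gray
    CS310 gray
      CS201 gray
      CS201 black
      CS470 gray
        CS420 gray
          CS210 gray
          CS210 black
          CS420→CS450: CS450 is gray → back edge
Back edge closes the cycle CS450 → CS120 → CS310 → CS470 → CS420 → CS450; its vertices are {CS120, CS310, CS420, CS450, CS470}.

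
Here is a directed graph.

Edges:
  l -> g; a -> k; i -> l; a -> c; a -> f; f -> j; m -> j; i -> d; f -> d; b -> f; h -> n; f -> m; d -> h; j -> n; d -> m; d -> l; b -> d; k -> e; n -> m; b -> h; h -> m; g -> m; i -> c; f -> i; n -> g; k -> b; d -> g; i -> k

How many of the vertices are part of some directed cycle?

8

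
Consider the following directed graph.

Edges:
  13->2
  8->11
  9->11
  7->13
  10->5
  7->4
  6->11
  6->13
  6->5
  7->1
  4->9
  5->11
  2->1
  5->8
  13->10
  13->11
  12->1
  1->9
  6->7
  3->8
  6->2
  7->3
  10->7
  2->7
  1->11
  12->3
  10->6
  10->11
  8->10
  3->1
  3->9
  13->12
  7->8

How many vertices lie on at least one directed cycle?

9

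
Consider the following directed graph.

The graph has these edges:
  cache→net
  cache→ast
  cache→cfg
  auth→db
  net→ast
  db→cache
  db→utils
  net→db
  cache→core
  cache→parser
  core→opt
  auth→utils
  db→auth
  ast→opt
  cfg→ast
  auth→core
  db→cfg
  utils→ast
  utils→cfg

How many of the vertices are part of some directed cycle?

A vertex is on a directed cycle iff it belongs to a strongly connected component of size ≥ 2 (or has a self-loop).
The vertices on cycles are {db, net, auth, cache} — 4 in total.

4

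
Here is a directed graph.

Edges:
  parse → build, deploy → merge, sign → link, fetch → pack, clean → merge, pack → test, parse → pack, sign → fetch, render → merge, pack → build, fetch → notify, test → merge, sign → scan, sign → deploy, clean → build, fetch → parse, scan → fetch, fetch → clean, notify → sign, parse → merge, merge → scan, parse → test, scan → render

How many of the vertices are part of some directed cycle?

11

A vertex is on a directed cycle iff it belongs to a strongly connected component of size ≥ 2 (or has a self-loop).
The vertices on cycles are {pack, scan, sign, test, clean, fetch, merge, parse, deploy, notify, render} — 11 in total.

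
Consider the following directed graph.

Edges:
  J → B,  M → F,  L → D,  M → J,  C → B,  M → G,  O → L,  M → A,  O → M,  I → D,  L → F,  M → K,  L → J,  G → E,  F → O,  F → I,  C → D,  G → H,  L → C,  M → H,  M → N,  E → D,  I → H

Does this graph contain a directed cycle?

DFS with white/gray/black marking, starting from K:
K gray
K black
N gray
N black
J gray
  B gray
  B black
J black
L gray
  F gray
    I gray
      D gray
      D black
      H gray
      H black
    I black
    O gray
      O→L: L is gray → back edge
Back edge found, so a cycle exists: L → F → O → L.

Yes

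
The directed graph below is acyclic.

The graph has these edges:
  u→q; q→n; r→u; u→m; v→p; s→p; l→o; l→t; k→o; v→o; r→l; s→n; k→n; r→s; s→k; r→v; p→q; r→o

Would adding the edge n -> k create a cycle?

Adding n→k creates a cycle iff k can already reach n.
Path from k: k → n.
So k → … → n → k is a cycle.

Yes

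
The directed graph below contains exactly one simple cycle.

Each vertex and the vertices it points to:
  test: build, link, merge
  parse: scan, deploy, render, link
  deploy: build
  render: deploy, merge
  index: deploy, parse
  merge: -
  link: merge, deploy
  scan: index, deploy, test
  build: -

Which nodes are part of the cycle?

scan, index, parse

DFS with gray/black marking from scan:
scan gray
  index gray
    deploy gray
      build gray
      build black
    deploy black
    parse gray
      parse→scan: scan is gray → back edge
Back edge closes the cycle scan → index → parse → scan; its vertices are {scan, index, parse}.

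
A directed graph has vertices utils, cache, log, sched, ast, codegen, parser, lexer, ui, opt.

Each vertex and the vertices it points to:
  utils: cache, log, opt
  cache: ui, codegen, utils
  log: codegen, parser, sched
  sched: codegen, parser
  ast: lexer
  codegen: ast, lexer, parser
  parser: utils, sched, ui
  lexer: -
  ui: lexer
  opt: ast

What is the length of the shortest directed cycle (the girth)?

2

For each vertex v, BFS finds the shortest path from v back to v.
The shortest such closed walk is utils → cache → utils, length 2.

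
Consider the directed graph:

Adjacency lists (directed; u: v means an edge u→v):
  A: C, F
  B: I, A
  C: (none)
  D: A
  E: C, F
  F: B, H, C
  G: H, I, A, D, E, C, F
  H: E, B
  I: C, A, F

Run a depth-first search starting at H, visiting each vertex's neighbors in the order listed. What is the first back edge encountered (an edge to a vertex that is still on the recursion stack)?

A→F

DFS from H (visiting each vertex's neighbors in the order listed); mark gray on enter, black on exit:
H gray
  E gray
    C gray
    C black
    F gray
      B gray
        I gray
          I→C: C black — skip
          A gray
            A→C: C black — skip
            A→F: F is gray → back edge
First back edge: A → F.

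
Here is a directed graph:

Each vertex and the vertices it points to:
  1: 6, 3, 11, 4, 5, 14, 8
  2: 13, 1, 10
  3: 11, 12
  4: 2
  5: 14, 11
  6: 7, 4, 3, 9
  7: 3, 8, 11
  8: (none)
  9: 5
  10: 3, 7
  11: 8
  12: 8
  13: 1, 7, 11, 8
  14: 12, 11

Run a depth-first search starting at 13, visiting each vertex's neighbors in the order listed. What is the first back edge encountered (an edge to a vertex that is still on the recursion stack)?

2->13

DFS from 13 (visiting each vertex's neighbors in the order listed); mark gray on enter, black on exit:
13 gray
  1 gray
    6 gray
      7 gray
        3 gray
          11 gray
            8 gray
            8 black
          11 black
          12 gray
            12→8: 8 black — skip
          12 black
        3 black
        7→8: 8 black — skip
        7→11: 11 black — skip
      7 black
      4 gray
        2 gray
          2→13: 13 is gray → back edge
First back edge: 2 → 13.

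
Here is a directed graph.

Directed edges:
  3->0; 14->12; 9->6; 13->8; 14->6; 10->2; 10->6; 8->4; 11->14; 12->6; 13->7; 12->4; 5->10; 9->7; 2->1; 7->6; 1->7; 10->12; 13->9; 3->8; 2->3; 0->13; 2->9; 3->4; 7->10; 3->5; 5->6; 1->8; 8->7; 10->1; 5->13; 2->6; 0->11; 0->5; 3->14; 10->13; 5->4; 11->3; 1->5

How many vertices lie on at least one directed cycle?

A vertex is on a directed cycle iff it belongs to a strongly connected component of size ≥ 2 (or has a self-loop).
The vertices on cycles are {0, 1, 2, 3, 5, 7, 8, 9, 10, 11, 13} — 11 in total.

11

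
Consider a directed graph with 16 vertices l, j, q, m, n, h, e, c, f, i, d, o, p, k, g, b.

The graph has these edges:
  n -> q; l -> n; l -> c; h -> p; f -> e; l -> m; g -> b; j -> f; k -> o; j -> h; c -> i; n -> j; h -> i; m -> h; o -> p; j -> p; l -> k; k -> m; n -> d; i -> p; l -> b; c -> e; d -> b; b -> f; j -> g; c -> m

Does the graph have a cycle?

DFS with white/gray/black marking, starting from m:
m gray
  h gray
    i gray
      p gray
      p black
    i black
    h→p: p black — skip
  h black
m black
l gray
  n gray
    q gray
    q black
    d gray
      b gray
        f gray
          e gray
          e black
        f black
      b black
    d black
    j gray
      j→p: p black — skip
      j→h: h black — skip
      j→f: f black — skip
      g gray
        g→b: b black — skip
      g black
    j black
  n black
  c gray
    c→m: m black — skip
    c→i: i black — skip
    c→e: e black — skip
  c black
  l→m: m black — skip
  l→b: b black — skip
  k gray
    o gray
      o→p: p black — skip
    o black
    k→m: m black — skip
  k black
l black
Every edge goes to a white or black vertex — no back edge, so the graph is acyclic.

No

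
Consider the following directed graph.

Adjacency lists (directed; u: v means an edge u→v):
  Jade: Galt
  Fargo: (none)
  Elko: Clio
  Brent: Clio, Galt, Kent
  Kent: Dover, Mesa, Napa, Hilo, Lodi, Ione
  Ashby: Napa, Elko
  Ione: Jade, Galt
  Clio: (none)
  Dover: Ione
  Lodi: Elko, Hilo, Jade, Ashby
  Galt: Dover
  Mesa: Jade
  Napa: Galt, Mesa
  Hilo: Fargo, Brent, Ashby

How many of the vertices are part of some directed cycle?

8

A vertex is on a directed cycle iff it belongs to a strongly connected component of size ≥ 2 (or has a self-loop).
The vertices on cycles are {Galt, Hilo, Ione, Jade, Kent, Lodi, Brent, Dover} — 8 in total.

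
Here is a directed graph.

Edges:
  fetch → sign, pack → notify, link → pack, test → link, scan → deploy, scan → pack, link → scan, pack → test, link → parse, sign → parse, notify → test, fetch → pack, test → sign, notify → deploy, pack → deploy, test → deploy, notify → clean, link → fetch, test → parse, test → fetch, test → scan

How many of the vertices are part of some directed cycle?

6

A vertex is on a directed cycle iff it belongs to a strongly connected component of size ≥ 2 (or has a self-loop).
The vertices on cycles are {link, pack, scan, test, fetch, notify} — 6 in total.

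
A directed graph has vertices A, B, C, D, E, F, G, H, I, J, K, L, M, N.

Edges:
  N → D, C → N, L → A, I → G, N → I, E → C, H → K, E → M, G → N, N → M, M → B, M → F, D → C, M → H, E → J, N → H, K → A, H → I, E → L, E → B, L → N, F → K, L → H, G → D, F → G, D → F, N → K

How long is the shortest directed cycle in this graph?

3

For each vertex v, BFS finds the shortest path from v back to v.
The shortest such closed walk is C → N → D → C, length 3.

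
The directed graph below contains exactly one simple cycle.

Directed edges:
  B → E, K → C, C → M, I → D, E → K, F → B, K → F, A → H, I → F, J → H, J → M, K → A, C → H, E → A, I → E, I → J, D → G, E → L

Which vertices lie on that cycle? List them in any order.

B, E, F, K

DFS with gray/black marking from E:
E gray
  L gray
  L black
  K gray
    C gray
      M gray
      M black
      H gray
      H black
    C black
    F gray
      B gray
        B→E: E is gray → back edge
Back edge closes the cycle E → K → F → B → E; its vertices are {B, E, F, K}.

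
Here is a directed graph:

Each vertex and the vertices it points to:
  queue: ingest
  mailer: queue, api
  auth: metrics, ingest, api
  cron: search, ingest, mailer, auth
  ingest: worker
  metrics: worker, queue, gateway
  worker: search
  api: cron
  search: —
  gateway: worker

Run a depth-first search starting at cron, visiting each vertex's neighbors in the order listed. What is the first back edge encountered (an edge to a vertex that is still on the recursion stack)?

api→cron

DFS from cron (visiting each vertex's neighbors in the order listed); mark gray on enter, black on exit:
cron gray
  search gray
  search black
  ingest gray
    worker gray
      worker→search: search black — skip
    worker black
  ingest black
  mailer gray
    queue gray
      queue→ingest: ingest black — skip
    queue black
    api gray
      api→cron: cron is gray → back edge
First back edge: api → cron.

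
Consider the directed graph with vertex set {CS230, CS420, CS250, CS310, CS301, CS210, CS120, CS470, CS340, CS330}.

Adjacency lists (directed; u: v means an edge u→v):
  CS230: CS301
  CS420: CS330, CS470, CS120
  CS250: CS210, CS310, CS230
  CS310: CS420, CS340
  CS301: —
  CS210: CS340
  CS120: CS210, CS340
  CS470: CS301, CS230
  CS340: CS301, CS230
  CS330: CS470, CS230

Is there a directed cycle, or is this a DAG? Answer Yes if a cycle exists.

No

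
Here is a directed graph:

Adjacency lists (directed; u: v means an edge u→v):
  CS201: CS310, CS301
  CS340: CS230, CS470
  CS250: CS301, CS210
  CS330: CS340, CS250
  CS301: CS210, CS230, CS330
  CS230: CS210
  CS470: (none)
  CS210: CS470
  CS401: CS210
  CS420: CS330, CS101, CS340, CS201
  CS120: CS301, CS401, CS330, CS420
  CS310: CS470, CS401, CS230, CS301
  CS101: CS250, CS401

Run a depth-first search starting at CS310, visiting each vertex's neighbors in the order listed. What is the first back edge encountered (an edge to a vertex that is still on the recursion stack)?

CS250→CS301

DFS from CS310 (visiting each vertex's neighbors in the order listed); mark gray on enter, black on exit:
CS310 gray
  CS470 gray
  CS470 black
  CS401 gray
    CS210 gray
      CS210→CS470: CS470 black — skip
    CS210 black
  CS401 black
  CS230 gray
    CS230→CS210: CS210 black — skip
  CS230 black
  CS301 gray
    CS301→CS210: CS210 black — skip
    CS301→CS230: CS230 black — skip
    CS330 gray
      CS340 gray
        CS340→CS230: CS230 black — skip
        CS340→CS470: CS470 black — skip
      CS340 black
      CS250 gray
        CS250→CS301: CS301 is gray → back edge
First back edge: CS250 → CS301.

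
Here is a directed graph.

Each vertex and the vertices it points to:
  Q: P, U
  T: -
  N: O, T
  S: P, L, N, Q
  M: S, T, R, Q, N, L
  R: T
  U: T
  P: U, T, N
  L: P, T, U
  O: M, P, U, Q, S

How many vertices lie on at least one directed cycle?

7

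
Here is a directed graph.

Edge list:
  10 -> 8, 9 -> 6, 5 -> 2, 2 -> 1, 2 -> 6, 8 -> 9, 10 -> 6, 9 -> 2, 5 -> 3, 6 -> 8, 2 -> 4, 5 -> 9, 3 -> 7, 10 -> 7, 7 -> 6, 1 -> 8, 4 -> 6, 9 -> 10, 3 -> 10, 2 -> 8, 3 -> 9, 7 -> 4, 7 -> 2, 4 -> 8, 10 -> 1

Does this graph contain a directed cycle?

Yes

DFS with white/gray/black marking, starting from 5:
5 gray
  3 gray
    9 gray
      10 gray
        1 gray
          8 gray
            8→9: 9 is gray → back edge
Back edge found, so a cycle exists: 9 → 10 → 1 → 8 → 9.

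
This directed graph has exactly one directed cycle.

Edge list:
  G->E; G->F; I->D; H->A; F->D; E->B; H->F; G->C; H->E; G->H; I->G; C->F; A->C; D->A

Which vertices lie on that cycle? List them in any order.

A, C, D, F

DFS with gray/black marking from C:
C gray
  F gray
    D gray
      A gray
        A→C: C is gray → back edge
Back edge closes the cycle C → F → D → A → C; its vertices are {A, C, D, F}.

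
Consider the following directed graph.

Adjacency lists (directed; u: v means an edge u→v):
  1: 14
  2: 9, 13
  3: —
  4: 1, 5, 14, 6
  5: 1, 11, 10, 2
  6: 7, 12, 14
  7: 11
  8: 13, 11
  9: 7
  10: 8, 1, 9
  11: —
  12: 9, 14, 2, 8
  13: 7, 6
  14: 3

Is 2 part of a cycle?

Yes

2 is on a cycle iff 2 can reach itself via ≥1 edge.
2 → 13 → 6 → 12 → 2 — yes.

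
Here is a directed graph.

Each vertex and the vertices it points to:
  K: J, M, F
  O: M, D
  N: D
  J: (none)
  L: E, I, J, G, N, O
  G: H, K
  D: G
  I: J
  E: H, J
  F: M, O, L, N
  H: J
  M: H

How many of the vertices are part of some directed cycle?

7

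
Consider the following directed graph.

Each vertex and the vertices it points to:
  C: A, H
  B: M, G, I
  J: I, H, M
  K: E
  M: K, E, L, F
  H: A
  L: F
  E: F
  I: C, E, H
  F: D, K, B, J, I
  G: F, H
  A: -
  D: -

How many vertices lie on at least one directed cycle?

9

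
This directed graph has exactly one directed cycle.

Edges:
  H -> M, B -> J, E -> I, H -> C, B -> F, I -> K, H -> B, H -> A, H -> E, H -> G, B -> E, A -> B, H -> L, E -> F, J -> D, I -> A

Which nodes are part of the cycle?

A, B, E, I

DFS with gray/black marking from A:
A gray
  B gray
    F gray
    F black
    E gray
      I gray
        K gray
        K black
        I→A: A is gray → back edge
Back edge closes the cycle A → B → E → I → A; its vertices are {A, B, E, I}.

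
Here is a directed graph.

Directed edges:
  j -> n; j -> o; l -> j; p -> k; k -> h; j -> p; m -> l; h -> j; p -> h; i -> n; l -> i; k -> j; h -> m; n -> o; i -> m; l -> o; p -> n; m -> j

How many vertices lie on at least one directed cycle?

7

A vertex is on a directed cycle iff it belongs to a strongly connected component of size ≥ 2 (or has a self-loop).
The vertices on cycles are {h, i, j, k, l, m, p} — 7 in total.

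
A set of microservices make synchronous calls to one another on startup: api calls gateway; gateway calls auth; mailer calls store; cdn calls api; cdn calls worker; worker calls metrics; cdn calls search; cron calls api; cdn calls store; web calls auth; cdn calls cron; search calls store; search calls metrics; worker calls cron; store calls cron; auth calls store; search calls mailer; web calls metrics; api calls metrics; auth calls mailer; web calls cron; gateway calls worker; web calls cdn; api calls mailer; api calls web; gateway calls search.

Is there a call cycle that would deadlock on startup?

DFS with white/gray/black marking, starting from web:
web gray
  auth gray
    mailer gray
      store gray
        cron gray
          api gray
            gateway gray
              search gray
                search→mailer: mailer is gray → back edge
Back edge found, so a cycle exists: mailer → store → cron → api → gateway → search → mailer.

Yes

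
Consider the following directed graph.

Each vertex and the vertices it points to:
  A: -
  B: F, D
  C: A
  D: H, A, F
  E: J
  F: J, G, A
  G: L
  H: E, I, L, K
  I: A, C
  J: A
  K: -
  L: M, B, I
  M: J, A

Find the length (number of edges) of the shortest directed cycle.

For each vertex v, BFS finds the shortest path from v back to v.
The shortest such closed walk is D → H → L → B → D, length 4.

4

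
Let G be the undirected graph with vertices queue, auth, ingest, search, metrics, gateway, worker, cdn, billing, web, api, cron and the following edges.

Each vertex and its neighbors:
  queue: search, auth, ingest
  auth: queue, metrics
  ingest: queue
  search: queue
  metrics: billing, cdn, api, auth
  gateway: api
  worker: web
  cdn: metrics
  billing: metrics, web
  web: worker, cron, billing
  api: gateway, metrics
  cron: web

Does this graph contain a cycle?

No

DFS, tracking each vertex's parent; an edge to a visited non-parent vertex closes a cycle.
Start from auth:
visit auth (parent –)
  visit queue (parent auth)
    visit search (parent queue)
      search–queue: parent, skip
    queue–auth: parent, skip
    visit ingest (parent queue)
      ingest–queue: parent, skip
  visit metrics (parent auth)
    visit billing (parent metrics)
      billing–metrics: parent, skip
      visit web (parent billing)
        visit worker (parent web)
          worker–web: parent, skip
        visit cron (parent web)
          cron–web: parent, skip
        web–billing: parent, skip
    visit cdn (parent metrics)
      cdn–metrics: parent, skip
    visit api (parent metrics)
      visit gateway (parent api)
        gateway–api: parent, skip
      api–metrics: parent, skip
    metrics–auth: parent, skip
No non-parent visited neighbor found — the graph is a forest.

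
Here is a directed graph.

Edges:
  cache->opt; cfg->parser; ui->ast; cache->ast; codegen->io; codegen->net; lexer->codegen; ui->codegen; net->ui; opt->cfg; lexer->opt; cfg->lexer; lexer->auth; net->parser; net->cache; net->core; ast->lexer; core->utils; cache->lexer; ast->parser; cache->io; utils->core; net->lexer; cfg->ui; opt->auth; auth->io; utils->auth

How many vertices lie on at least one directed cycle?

10

A vertex is on a directed cycle iff it belongs to a strongly connected component of size ≥ 2 (or has a self-loop).
The vertices on cycles are {ui, ast, cfg, net, opt, core, cache, lexer, utils, codegen} — 10 in total.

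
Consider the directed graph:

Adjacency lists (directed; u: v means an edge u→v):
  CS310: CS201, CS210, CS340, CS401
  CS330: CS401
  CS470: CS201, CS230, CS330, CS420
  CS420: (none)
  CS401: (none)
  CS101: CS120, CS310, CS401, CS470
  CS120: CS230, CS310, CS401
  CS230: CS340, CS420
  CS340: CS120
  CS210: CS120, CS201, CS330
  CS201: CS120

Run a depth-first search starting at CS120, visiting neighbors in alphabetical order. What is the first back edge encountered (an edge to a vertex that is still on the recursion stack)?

DFS from CS120 (visiting neighbors in alphabetical order); mark gray on enter, black on exit:
CS120 gray
  CS230 gray
    CS340 gray
      CS340→CS120: CS120 is gray → back edge
First back edge: CS340 → CS120.

CS340→CS120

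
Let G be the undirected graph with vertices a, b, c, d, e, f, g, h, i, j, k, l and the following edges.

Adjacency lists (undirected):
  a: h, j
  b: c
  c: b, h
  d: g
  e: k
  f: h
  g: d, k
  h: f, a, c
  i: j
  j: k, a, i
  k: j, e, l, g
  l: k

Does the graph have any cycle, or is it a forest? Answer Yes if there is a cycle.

DFS, tracking each vertex's parent; an edge to a visited non-parent vertex closes a cycle.
Start from i:
visit i (parent –)
  visit j (parent i)
    visit k (parent j)
      k–j: parent, skip
      visit e (parent k)
        e–k: parent, skip
      visit l (parent k)
        l–k: parent, skip
      visit g (parent k)
        visit d (parent g)
          d–g: parent, skip
        g–k: parent, skip
    visit a (parent j)
      visit h (parent a)
        visit f (parent h)
          f–h: parent, skip
        h–a: parent, skip
        visit c (parent h)
          visit b (parent c)
            b–c: parent, skip
          c–h: parent, skip
      a–j: parent, skip
    j–i: parent, skip
No non-parent visited neighbor found — the graph is a forest.

No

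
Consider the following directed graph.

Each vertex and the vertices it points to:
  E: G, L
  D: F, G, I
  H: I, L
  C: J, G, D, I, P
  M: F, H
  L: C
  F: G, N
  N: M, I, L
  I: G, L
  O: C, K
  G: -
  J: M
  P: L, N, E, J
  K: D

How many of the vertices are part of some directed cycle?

11

A vertex is on a directed cycle iff it belongs to a strongly connected component of size ≥ 2 (or has a self-loop).
The vertices on cycles are {C, D, E, F, H, I, J, L, M, N, P} — 11 in total.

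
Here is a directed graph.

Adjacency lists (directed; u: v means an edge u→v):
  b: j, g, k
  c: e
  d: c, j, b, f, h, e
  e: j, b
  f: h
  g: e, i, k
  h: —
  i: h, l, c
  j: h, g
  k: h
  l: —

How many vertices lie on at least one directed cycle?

A vertex is on a directed cycle iff it belongs to a strongly connected component of size ≥ 2 (or has a self-loop).
The vertices on cycles are {b, c, e, g, i, j} — 6 in total.

6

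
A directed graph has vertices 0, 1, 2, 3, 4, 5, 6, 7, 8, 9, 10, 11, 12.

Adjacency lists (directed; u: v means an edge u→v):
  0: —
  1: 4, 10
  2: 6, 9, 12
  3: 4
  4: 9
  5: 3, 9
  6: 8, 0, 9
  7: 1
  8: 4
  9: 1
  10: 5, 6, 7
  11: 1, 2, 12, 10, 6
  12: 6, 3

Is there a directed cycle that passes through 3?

3 is on a cycle iff 3 can reach itself via ≥1 edge.
3 → 4 → 9 → 1 → 10 → 5 → 3 — yes.

Yes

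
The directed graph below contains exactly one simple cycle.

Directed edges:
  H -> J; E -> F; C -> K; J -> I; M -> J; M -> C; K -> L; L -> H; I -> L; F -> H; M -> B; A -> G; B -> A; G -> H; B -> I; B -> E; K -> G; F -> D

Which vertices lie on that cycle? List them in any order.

H, I, J, L

DFS with gray/black marking from L:
L gray
  H gray
    J gray
      I gray
        I→L: L is gray → back edge
Back edge closes the cycle L → H → J → I → L; its vertices are {H, I, J, L}.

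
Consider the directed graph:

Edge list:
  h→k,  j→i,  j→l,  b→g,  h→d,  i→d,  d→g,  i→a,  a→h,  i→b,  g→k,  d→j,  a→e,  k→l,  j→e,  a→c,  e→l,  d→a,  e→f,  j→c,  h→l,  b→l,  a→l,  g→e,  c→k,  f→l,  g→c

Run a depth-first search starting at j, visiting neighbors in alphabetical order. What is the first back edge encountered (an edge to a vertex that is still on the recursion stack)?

d→a

DFS from j (visiting neighbors in alphabetical order); mark gray on enter, black on exit:
j gray
  c gray
    k gray
      l gray
      l black
    k black
  c black
  e gray
    f gray
      f→l: l black — skip
    f black
    e→l: l black — skip
  e black
  i gray
    a gray
      a→c: c black — skip
      a→e: e black — skip
      h gray
        d gray
          d→a: a is gray → back edge
First back edge: d → a.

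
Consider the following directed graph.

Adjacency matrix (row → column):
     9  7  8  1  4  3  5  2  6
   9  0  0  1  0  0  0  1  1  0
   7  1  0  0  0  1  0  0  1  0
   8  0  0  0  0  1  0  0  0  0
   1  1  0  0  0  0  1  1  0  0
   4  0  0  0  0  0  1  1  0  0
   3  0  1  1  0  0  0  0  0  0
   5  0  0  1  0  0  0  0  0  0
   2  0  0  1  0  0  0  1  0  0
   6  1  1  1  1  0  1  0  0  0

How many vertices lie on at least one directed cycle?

7

A vertex is on a directed cycle iff it belongs to a strongly connected component of size ≥ 2 (or has a self-loop).
The vertices on cycles are {2, 3, 4, 5, 7, 8, 9} — 7 in total.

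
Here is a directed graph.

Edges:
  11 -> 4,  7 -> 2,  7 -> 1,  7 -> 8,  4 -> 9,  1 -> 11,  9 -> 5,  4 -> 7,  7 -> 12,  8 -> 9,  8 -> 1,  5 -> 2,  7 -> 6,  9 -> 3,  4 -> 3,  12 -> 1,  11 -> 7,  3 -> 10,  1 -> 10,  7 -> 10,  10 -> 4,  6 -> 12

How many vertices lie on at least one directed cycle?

A vertex is on a directed cycle iff it belongs to a strongly connected component of size ≥ 2 (or has a self-loop).
The vertices on cycles are {1, 3, 4, 6, 7, 8, 9, 10, 11, 12} — 10 in total.

10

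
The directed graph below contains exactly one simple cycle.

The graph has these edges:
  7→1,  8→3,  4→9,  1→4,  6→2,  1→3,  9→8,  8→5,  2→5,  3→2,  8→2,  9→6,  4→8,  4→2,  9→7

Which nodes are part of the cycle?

1, 4, 7, 9

DFS with gray/black marking from 9:
9 gray
  6 gray
    2 gray
      5 gray
      5 black
    2 black
  6 black
  7 gray
    1 gray
      4 gray
        4→9: 9 is gray → back edge
Back edge closes the cycle 9 → 7 → 1 → 4 → 9; its vertices are {1, 4, 7, 9}.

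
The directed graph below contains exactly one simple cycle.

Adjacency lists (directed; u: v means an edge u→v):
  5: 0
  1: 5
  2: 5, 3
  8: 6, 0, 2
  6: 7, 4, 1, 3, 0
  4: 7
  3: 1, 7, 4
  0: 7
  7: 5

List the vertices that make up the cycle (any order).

DFS with gray/black marking from 0:
0 gray
  7 gray
    5 gray
      5→0: 0 is gray → back edge
Back edge closes the cycle 0 → 7 → 5 → 0; its vertices are {0, 5, 7}.

0, 5, 7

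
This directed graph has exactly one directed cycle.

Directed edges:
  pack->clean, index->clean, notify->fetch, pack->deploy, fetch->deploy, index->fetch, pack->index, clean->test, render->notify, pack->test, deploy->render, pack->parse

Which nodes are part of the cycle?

fetch, deploy, notify, render

DFS with gray/black marking from deploy:
deploy gray
  render gray
    notify gray
      fetch gray
        fetch→deploy: deploy is gray → back edge
Back edge closes the cycle deploy → render → notify → fetch → deploy; its vertices are {fetch, deploy, notify, render}.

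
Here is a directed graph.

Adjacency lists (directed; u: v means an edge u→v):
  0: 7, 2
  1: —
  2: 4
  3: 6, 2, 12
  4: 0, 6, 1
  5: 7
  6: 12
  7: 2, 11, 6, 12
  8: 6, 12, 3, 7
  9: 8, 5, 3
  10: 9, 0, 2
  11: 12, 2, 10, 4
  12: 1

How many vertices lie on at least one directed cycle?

10

A vertex is on a directed cycle iff it belongs to a strongly connected component of size ≥ 2 (or has a self-loop).
The vertices on cycles are {0, 2, 3, 4, 5, 7, 8, 9, 10, 11} — 10 in total.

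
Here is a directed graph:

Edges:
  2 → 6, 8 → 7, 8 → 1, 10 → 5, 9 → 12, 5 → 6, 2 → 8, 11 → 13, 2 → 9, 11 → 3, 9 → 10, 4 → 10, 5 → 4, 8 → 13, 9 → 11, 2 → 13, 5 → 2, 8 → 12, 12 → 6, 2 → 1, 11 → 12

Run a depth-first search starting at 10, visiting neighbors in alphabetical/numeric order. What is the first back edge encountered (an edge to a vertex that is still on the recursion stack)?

9→10

DFS from 10 (visiting neighbors in alphabetical/numeric order); mark gray on enter, black on exit:
10 gray
  5 gray
    2 gray
      1 gray
      1 black
      6 gray
      6 black
      8 gray
        8→1: 1 black — skip
        7 gray
        7 black
        12 gray
          12→6: 6 black — skip
        12 black
        13 gray
        13 black
      8 black
      9 gray
        9→10: 10 is gray → back edge
First back edge: 9 → 10.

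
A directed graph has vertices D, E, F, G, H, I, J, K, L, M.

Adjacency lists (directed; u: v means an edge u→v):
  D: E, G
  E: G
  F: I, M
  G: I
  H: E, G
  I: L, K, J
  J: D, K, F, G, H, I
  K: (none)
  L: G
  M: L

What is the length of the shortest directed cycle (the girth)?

For each vertex v, BFS finds the shortest path from v back to v.
The shortest such closed walk is J → I → J, length 2.

2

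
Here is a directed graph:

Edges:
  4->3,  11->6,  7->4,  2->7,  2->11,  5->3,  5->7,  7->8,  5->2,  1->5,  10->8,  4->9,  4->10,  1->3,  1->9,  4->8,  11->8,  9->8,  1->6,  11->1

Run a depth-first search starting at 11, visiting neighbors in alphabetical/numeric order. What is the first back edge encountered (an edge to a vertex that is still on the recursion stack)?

DFS from 11 (visiting neighbors in alphabetical/numeric order); mark gray on enter, black on exit:
11 gray
  1 gray
    3 gray
    3 black
    5 gray
      2 gray
        7 gray
          4 gray
            4→3: 3 black — skip
            8 gray
            8 black
            9 gray
              9→8: 8 black — skip
            9 black
            10 gray
              10→8: 8 black — skip
            10 black
          4 black
          7→8: 8 black — skip
        7 black
        2→11: 11 is gray → back edge
First back edge: 2 → 11.

2->11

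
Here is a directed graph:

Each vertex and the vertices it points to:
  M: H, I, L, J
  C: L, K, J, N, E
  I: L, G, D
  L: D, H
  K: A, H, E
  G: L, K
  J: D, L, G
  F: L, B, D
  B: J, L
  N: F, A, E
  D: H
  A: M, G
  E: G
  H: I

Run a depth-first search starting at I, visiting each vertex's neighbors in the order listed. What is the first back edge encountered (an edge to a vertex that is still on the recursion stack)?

H->I

DFS from I (visiting each vertex's neighbors in the order listed); mark gray on enter, black on exit:
I gray
  L gray
    D gray
      H gray
        H→I: I is gray → back edge
First back edge: H → I.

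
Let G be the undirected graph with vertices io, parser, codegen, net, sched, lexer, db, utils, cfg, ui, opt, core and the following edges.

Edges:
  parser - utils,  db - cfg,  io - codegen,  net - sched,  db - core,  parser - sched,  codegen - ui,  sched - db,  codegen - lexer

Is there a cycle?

No

DFS, tracking each vertex's parent; an edge to a visited non-parent vertex closes a cycle.
Start from io:
visit io (parent –)
  visit codegen (parent io)
    codegen–io: parent, skip
    visit ui (parent codegen)
      ui–codegen: parent, skip
    visit lexer (parent codegen)
      lexer–codegen: parent, skip
visit parser (parent –)
  visit utils (parent parser)
    utils–parser: parent, skip
  visit sched (parent parser)
    sched–parser: parent, skip
    visit db (parent sched)
      db–sched: parent, skip
      visit core (parent db)
        core–db: parent, skip
      visit cfg (parent db)
        cfg–db: parent, skip
    visit net (parent sched)
      net–sched: parent, skip
visit opt (parent –)
No non-parent visited neighbor found — the graph is a forest.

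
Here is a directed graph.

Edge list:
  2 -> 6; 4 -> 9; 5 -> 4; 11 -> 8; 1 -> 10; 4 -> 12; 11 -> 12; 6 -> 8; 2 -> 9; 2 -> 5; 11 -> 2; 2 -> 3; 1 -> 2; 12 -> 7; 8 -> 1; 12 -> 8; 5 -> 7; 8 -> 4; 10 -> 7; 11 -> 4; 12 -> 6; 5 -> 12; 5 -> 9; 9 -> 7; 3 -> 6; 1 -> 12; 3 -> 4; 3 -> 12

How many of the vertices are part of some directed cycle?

A vertex is on a directed cycle iff it belongs to a strongly connected component of size ≥ 2 (or has a self-loop).
The vertices on cycles are {1, 2, 3, 4, 5, 6, 8, 12} — 8 in total.

8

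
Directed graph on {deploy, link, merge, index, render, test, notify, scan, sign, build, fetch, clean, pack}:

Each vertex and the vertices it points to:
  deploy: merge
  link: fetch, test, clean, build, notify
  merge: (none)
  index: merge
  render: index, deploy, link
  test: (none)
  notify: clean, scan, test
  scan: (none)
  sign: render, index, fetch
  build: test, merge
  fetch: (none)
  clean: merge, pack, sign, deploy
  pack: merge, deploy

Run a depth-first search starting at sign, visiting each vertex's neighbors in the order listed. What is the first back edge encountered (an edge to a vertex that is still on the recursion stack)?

clean->sign

DFS from sign (visiting each vertex's neighbors in the order listed); mark gray on enter, black on exit:
sign gray
  render gray
    index gray
      merge gray
      merge black
    index black
    deploy gray
      deploy→merge: merge black — skip
    deploy black
    link gray
      fetch gray
      fetch black
      test gray
      test black
      clean gray
        clean→merge: merge black — skip
        pack gray
          pack→merge: merge black — skip
          pack→deploy: deploy black — skip
        pack black
        clean→sign: sign is gray → back edge
First back edge: clean → sign.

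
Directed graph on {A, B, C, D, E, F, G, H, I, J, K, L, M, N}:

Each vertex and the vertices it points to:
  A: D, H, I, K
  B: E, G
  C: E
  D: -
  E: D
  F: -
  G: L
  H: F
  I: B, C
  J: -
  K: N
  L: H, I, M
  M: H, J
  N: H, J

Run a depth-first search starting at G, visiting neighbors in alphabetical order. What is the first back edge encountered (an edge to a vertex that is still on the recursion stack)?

B→G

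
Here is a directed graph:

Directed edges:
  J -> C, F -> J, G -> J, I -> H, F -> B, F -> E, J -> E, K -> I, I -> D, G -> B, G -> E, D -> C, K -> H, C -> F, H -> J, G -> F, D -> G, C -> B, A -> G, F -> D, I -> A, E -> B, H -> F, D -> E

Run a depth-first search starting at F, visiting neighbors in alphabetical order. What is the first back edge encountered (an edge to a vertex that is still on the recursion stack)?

C→F

DFS from F (visiting neighbors in alphabetical order); mark gray on enter, black on exit:
F gray
  B gray
  B black
  D gray
    C gray
      C→B: B black — skip
      C→F: F is gray → back edge
First back edge: C → F.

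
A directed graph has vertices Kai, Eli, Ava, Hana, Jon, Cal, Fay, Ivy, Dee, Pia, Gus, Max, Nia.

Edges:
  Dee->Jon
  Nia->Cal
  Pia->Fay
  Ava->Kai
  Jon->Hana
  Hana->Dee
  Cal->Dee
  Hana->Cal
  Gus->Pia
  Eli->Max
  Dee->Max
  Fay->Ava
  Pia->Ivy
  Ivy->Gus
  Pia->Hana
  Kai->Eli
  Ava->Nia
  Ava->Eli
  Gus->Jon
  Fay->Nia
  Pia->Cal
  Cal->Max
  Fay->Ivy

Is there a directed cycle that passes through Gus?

Yes

Gus is on a cycle iff Gus can reach itself via ≥1 edge.
Gus → Pia → Ivy → Gus — yes.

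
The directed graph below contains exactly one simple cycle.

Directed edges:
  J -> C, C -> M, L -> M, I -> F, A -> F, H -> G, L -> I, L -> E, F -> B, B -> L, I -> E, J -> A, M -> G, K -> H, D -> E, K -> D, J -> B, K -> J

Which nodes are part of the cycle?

DFS with gray/black marking from F:
F gray
  B gray
    L gray
      E gray
      E black
      M gray
        G gray
        G black
      M black
      I gray
        I→F: F is gray → back edge
Back edge closes the cycle F → B → L → I → F; its vertices are {B, F, I, L}.

B, F, I, L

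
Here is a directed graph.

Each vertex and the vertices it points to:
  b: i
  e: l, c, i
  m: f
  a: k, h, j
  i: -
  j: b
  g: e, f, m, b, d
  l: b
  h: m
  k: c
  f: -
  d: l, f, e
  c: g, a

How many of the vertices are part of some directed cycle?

6

A vertex is on a directed cycle iff it belongs to a strongly connected component of size ≥ 2 (or has a self-loop).
The vertices on cycles are {a, c, d, e, g, k} — 6 in total.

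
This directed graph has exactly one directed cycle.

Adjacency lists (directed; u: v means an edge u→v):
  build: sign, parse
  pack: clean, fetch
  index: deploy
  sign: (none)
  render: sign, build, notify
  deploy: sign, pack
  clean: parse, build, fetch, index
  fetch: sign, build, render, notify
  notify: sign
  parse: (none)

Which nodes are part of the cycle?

pack, clean, index, deploy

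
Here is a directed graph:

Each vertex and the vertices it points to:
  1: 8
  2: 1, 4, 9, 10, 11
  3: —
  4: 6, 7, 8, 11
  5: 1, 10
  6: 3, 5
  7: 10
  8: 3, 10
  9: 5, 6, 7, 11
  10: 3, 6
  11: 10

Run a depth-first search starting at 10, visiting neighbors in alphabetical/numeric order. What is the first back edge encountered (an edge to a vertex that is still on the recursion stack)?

DFS from 10 (visiting neighbors in alphabetical/numeric order); mark gray on enter, black on exit:
10 gray
  3 gray
  3 black
  6 gray
    6→3: 3 black — skip
    5 gray
      1 gray
        8 gray
          8→3: 3 black — skip
          8→10: 10 is gray → back edge
First back edge: 8 → 10.

8->10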